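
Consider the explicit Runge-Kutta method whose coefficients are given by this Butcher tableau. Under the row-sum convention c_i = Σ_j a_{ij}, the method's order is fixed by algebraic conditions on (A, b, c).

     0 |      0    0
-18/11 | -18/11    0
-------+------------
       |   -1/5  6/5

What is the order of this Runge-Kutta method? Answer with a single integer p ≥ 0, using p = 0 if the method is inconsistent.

b = (-1/5, 6/5)
c = (0, -18/11)
Σ b_i: (-1/5)·1 + 6/5·1 = 1 ✓
b·c: 6/5·(-18/11) = -108/55 ≠ 1/2 ⇒ order 1.

1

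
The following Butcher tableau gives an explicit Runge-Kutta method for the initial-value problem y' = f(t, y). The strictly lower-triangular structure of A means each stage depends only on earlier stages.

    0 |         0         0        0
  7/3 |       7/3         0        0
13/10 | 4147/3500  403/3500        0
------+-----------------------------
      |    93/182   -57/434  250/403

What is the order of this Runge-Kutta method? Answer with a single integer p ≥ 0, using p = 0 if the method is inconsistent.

3

b = (93/182, -57/434, 250/403)
c = (0, 7/3, 13/10)
Ac = (0, 0, 403/1500)
Σ b_i: 93/182·1 + (-57/434)·1 + 250/403·1 = 1 ✓
b·c: (-57/434)·7/3 + 250/403·13/10 = 1/2 ✓
b·c²: (-57/434)·49/9 + 250/403·169/100 = 1/3 ✓
b·Ac: 250/403·403/1500 = 1/6 ✓; 3 stages ⇒ order 3.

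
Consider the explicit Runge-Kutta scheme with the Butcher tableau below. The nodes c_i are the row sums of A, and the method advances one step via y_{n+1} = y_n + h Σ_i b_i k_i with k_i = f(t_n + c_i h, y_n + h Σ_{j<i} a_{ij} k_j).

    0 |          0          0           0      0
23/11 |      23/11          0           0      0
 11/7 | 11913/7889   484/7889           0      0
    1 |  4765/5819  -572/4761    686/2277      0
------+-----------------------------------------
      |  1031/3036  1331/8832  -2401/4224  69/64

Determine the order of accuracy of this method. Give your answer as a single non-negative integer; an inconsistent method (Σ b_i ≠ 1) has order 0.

b = (1031/3036, 1331/8832, -2401/4224, 69/64)
c = (0, 23/11, 11/7, 1)
Ac = (0, 0, 44/343, 2/9)
Σ b_i: 1031/3036·1 + 1331/8832·1 + (-2401/4224)·1 + 69/64·1 = 1 ✓
b·c: 1331/8832·23/11 + (-2401/4224)·11/7 + 69/64·1 = 1/2 ✓
b·c²: 1331/8832·529/121 + (-2401/4224)·121/49 + 69/64·1 = 1/3 ✓
b·Ac: (-2401/4224)·44/343 + 69/64·2/9 = 1/6 ✓
b·c³: 1331/8832·12167/1331 + (-2401/4224)·1331/343 + 69/64·1 = 1/4 ✓
b·(c∘Ac): (-2401/4224)·484/2401 + 69/64·2/9 = 1/8 ✓
b·Ac²: (-2401/4224)·92/343 + 69/64·166/759 = 1/12 ✓
b·A²c: 69/64·8/207 = 1/24 ✓; 4 stages ⇒ order 4.

4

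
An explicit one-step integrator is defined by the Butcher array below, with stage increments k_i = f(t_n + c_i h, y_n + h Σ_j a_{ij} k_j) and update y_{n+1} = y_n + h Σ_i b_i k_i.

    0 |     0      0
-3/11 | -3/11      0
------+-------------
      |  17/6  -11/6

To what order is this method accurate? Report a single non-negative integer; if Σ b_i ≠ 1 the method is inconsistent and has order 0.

b = (17/6, -11/6)
c = (0, -3/11)
Σ b_i: 17/6·1 + (-11/6)·1 = 1 ✓
b·c: (-11/6)·(-3/11) = 1/2 ✓; 2 stages ⇒ order 2.

2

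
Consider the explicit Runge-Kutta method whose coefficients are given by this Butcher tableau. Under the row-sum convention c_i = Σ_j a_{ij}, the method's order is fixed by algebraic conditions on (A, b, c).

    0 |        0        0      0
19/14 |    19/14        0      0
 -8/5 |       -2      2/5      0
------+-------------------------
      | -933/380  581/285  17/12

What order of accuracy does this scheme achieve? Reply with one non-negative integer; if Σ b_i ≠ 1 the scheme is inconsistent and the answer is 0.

2

b = (-933/380, 581/285, 17/12)
c = (0, 19/14, -8/5)
Ac = (0, 0, 19/35)
Σ b_i: (-933/380)·1 + 581/285·1 + 17/12·1 = 1 ✓
b·c: 581/285·19/14 + 17/12·(-8/5) = 1/2 ✓
b·c²: 581/285·361/196 + 17/12·64/25 = 5167/700 ≠ 1/3 ⇒ order 2.
b·Ac: 17/12·19/35 = 323/420 ≠ 1/6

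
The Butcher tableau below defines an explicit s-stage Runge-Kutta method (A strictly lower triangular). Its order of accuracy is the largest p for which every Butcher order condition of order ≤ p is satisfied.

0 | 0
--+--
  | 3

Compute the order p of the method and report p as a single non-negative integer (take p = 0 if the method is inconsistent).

0

b = (3)
c = (0)
Σ b_i: 3·1 = 3 ≠ 1 ⇒ order 0.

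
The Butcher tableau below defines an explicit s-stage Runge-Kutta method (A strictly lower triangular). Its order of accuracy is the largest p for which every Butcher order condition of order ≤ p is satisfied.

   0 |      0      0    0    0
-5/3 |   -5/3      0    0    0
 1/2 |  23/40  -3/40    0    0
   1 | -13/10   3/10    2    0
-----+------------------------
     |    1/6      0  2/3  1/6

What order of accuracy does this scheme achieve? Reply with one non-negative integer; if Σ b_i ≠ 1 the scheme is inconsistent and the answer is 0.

b = (1/6, 0, 2/3, 1/6)
c = (0, -5/3, 1/2, 1)
Ac = (0, 0, 1/8, 1/2)
Σ b_i: 1/6·1 + 2/3·1 + 1/6·1 = 1 ✓
b·c: 2/3·1/2 + 1/6·1 = 1/2 ✓
b·c²: 2/3·1/4 + 1/6·1 = 1/3 ✓
b·Ac: 2/3·1/8 + 1/6·1/2 = 1/6 ✓
b·c³: 2/3·1/8 + 1/6·1 = 1/4 ✓
b·(c∘Ac): 2/3·1/16 + 1/6·1/2 = 1/8 ✓
b·Ac²: 2/3·(-5/24) + 1/6·4/3 = 1/12 ✓
b·A²c: 1/6·1/4 = 1/24 ✓; 4 stages ⇒ order 4.

4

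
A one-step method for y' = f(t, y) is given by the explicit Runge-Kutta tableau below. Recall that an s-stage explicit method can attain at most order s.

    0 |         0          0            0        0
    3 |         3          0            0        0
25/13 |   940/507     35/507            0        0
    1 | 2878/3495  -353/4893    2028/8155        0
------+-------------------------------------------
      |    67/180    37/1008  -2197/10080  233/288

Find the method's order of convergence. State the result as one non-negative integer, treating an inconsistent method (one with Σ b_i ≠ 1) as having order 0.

4

b = (67/180, 37/1008, -2197/10080, 233/288)
c = (0, 3, 25/13, 1)
Ac = (0, 0, 35/169, 61/233)
Σ b_i: 67/180·1 + 37/1008·1 + (-2197/10080)·1 + 233/288·1 = 1 ✓
b·c: 37/1008·3 + (-2197/10080)·25/13 + 233/288·1 = 1/2 ✓
b·c²: 37/1008·9 + (-2197/10080)·625/169 + 233/288·1 = 1/3 ✓
b·Ac: (-2197/10080)·35/169 + 233/288·61/233 = 1/6 ✓
b·c³: 37/1008·27 + (-2197/10080)·15625/2197 + 233/288·1 = 1/4 ✓
b·(c∘Ac): (-2197/10080)·875/2197 + 233/288·61/233 = 1/8 ✓
b·Ac²: (-2197/10080)·105/169 + 233/288·63/233 = 1/12 ✓
b·A²c: 233/288·12/233 = 1/24 ✓; 4 stages ⇒ order 4.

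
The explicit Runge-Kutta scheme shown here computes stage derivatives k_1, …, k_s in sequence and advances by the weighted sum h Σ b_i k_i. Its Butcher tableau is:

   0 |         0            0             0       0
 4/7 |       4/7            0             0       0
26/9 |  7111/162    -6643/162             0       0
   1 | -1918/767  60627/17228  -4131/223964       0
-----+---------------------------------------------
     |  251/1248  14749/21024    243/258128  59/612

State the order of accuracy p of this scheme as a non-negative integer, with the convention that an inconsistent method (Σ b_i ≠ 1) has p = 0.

b = (251/1248, 14749/21024, 243/258128, 59/612)
c = (0, 4/7, 26/9, 1)
Ac = (0, 0, -1898/81, 231/118)
Σ b_i: 251/1248·1 + 14749/21024·1 + 243/258128·1 + 59/612·1 = 1 ✓
b·c: 14749/21024·4/7 + 243/258128·26/9 + 59/612·1 = 1/2 ✓
b·c²: 14749/21024·16/49 + 243/258128·676/81 + 59/612·1 = 1/3 ✓
b·Ac: 243/258128·(-1898/81) + 59/612·231/118 = 1/6 ✓
b·c³: 14749/21024·64/343 + 243/258128·17576/729 + 59/612·1 = 1/4 ✓
b·(c∘Ac): 243/258128·(-49348/729) + 59/612·231/118 = 1/8 ✓
b·Ac²: 243/258128·(-7592/567) + 59/612·411/413 = 1/12 ✓
b·A²c: 59/612·51/118 = 1/24 ✓; 4 stages ⇒ order 4.

4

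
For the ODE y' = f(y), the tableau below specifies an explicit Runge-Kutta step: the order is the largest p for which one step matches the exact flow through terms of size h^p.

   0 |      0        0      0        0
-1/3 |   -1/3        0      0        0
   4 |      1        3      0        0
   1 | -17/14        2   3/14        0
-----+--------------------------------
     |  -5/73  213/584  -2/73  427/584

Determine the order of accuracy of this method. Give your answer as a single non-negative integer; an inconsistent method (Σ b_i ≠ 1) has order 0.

3

b = (-5/73, 213/584, -2/73, 427/584)
c = (0, -1/3, 4, 1)
Ac = (0, 0, -1, 4/21)
Σ b_i: (-5/73)·1 + 213/584·1 + (-2/73)·1 + 427/584·1 = 1 ✓
b·c: 213/584·(-1/3) + (-2/73)·4 + 427/584·1 = 1/2 ✓
b·c²: 213/584·1/9 + (-2/73)·16 + 427/584·1 = 1/3 ✓
b·Ac: (-2/73)·(-1) + 427/584·4/21 = 1/6 ✓
b·c³: 213/584·(-1/27) + (-2/73)·64 + 427/584·1 = -1361/1314 ≠ 1/4 ⇒ order 3.
b·(c∘Ac): (-2/73)·(-4) + 427/584·4/21 = 109/438 ≠ 1/8
b·Ac²: (-2/73)·1/3 + 427/584·230/63 = 6991/2628 ≠ 1/12
b·A²c: 427/584·(-3/14) = -183/1168 ≠ 1/24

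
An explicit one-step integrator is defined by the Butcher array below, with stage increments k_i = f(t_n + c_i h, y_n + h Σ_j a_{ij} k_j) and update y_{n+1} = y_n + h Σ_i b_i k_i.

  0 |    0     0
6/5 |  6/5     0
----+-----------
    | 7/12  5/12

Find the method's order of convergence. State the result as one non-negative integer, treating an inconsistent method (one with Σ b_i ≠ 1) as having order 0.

b = (7/12, 5/12)
c = (0, 6/5)
Σ b_i: 7/12·1 + 5/12·1 = 1 ✓
b·c: 5/12·6/5 = 1/2 ✓; 2 stages ⇒ order 2.

2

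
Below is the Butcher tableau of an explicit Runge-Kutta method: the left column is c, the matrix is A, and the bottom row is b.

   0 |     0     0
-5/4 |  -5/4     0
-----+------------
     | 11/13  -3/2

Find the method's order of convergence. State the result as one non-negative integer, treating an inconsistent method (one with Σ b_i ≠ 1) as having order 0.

0

b = (11/13, -3/2)
c = (0, -5/4)
Σ b_i: 11/13·1 + (-3/2)·1 = -17/26 ≠ 1 ⇒ order 0.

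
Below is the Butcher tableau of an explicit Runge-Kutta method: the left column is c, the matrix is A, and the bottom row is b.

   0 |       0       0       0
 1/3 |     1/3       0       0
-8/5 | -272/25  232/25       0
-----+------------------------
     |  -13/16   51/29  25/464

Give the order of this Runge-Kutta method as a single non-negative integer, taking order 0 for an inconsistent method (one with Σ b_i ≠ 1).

3

b = (-13/16, 51/29, 25/464)
c = (0, 1/3, -8/5)
Ac = (0, 0, 232/75)
Σ b_i: (-13/16)·1 + 51/29·1 + 25/464·1 = 1 ✓
b·c: 51/29·1/3 + 25/464·(-8/5) = 1/2 ✓
b·c²: 51/29·1/9 + 25/464·64/25 = 1/3 ✓
b·Ac: 25/464·232/75 = 1/6 ✓; 3 stages ⇒ order 3.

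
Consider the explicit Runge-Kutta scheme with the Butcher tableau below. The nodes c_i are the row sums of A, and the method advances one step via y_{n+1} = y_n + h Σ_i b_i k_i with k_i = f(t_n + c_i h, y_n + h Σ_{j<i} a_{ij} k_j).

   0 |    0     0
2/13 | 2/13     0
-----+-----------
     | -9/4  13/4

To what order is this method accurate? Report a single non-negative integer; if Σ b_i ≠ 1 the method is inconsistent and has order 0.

2

b = (-9/4, 13/4)
c = (0, 2/13)
Σ b_i: (-9/4)·1 + 13/4·1 = 1 ✓
b·c: 13/4·2/13 = 1/2 ✓; 2 stages ⇒ order 2.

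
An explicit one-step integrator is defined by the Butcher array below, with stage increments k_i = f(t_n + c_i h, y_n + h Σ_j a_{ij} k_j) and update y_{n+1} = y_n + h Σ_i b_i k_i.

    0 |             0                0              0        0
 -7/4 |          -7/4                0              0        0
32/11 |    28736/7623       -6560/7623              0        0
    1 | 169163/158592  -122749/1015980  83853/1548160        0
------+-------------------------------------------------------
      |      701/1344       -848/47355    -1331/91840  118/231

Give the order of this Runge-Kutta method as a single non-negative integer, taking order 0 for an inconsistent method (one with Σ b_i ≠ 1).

4

b = (701/1344, -848/47355, -1331/91840, 118/231)
c = (0, -7/4, 32/11, 1)
Ac = (0, 0, 1640/1089, 1045/2832)
Σ b_i: 701/1344·1 + (-848/47355)·1 + (-1331/91840)·1 + 118/231·1 = 1 ✓
b·c: (-848/47355)·(-7/4) + (-1331/91840)·32/11 + 118/231·1 = 1/2 ✓
b·c²: (-848/47355)·49/16 + (-1331/91840)·1024/121 + 118/231·1 = 1/3 ✓
b·Ac: (-1331/91840)·1640/1089 + 118/231·1045/2832 = 1/6 ✓
b·c³: (-848/47355)·(-343/64) + (-1331/91840)·32768/1331 + 118/231·1 = 1/4 ✓
b·(c∘Ac): (-1331/91840)·52480/11979 + 118/231·1045/2832 = 1/8 ✓
b·Ac²: (-1331/91840)·(-2870/1089) + 118/231·1001/11328 = 1/12 ✓
b·A²c: 118/231·77/944 = 1/24 ✓; 4 stages ⇒ order 4.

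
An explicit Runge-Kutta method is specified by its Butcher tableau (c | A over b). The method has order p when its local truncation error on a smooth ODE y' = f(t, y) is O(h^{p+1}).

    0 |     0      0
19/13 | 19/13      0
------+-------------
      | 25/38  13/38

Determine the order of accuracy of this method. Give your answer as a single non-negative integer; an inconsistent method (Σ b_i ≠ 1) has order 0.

2

b = (25/38, 13/38)
c = (0, 19/13)
Σ b_i: 25/38·1 + 13/38·1 = 1 ✓
b·c: 13/38·19/13 = 1/2 ✓; 2 stages ⇒ order 2.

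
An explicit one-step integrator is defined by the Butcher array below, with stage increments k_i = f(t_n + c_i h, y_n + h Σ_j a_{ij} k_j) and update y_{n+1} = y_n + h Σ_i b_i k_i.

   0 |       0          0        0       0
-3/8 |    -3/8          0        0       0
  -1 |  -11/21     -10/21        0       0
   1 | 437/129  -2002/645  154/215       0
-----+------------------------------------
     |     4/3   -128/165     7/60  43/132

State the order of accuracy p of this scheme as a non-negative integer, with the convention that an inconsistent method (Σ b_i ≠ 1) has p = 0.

4

b = (4/3, -128/165, 7/60, 43/132)
c = (0, -3/8, -1, 1)
Ac = (0, 0, 5/28, 77/172)
Σ b_i: 4/3·1 + (-128/165)·1 + 7/60·1 + 43/132·1 = 1 ✓
b·c: (-128/165)·(-3/8) + 7/60·(-1) + 43/132·1 = 1/2 ✓
b·c²: (-128/165)·9/64 + 7/60·1 + 43/132·1 = 1/3 ✓
b·Ac: 7/60·5/28 + 43/132·77/172 = 1/6 ✓
b·c³: (-128/165)·(-27/512) + 7/60·(-1) + 43/132·1 = 1/4 ✓
b·(c∘Ac): 7/60·(-5/28) + 43/132·77/172 = 1/8 ✓
b·Ac²: 7/60·(-15/224) + 43/132·385/1376 = 1/12 ✓
b·A²c: 43/132·11/86 = 1/24 ✓; 4 stages ⇒ order 4.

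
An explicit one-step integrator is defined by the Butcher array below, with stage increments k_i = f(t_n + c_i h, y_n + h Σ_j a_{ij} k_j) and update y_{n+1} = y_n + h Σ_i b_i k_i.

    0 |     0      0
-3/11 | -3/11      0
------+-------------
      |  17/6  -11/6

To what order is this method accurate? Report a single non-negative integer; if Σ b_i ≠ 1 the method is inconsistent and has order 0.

b = (17/6, -11/6)
c = (0, -3/11)
Σ b_i: 17/6·1 + (-11/6)·1 = 1 ✓
b·c: (-11/6)·(-3/11) = 1/2 ✓; 2 stages ⇒ order 2.

2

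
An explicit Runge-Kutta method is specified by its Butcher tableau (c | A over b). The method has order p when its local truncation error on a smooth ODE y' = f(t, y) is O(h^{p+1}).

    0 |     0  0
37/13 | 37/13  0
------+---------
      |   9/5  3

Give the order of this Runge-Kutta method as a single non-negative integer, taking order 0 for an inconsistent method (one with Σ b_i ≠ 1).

0

b = (9/5, 3)
c = (0, 37/13)
Σ b_i: 9/5·1 + 3·1 = 24/5 ≠ 1 ⇒ order 0.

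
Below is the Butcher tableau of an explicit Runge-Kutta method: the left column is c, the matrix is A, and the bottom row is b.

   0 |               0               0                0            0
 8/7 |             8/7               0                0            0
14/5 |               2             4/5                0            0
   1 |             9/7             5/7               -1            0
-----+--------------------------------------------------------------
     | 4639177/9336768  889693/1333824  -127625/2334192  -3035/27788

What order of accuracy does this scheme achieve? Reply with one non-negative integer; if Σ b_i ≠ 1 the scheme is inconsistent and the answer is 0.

3

b = (4639177/9336768, 889693/1333824, -127625/2334192, -3035/27788)
c = (0, 8/7, 14/5, 1)
Ac = (0, 0, 32/35, -486/245)
Σ b_i: 4639177/9336768·1 + 889693/1333824·1 + (-127625/2334192)·1 + (-3035/27788)·1 = 1 ✓
b·c: 889693/1333824·8/7 + (-127625/2334192)·14/5 + (-3035/27788)·1 = 1/2 ✓
b·c²: 889693/1333824·64/49 + (-127625/2334192)·196/25 + (-3035/27788)·1 = 1/3 ✓
b·Ac: (-127625/2334192)·32/35 + (-3035/27788)·(-486/245) = 1/6 ✓
b·c³: 889693/1333824·512/343 + (-127625/2334192)·2744/125 + (-3035/27788)·1 = -61039/194516 ≠ 1/4 ⇒ order 3.
b·(c∘Ac): (-127625/2334192)·64/25 + (-3035/27788)·(-486/245) = 156623/2042418 ≠ 1/8
b·Ac²: (-127625/2334192)·256/245 + (-3035/27788)·(-59228/8575) = 508603/729435 ≠ 1/12
b·A²c: (-3035/27788)·(-32/35) = 4856/48629 ≠ 1/24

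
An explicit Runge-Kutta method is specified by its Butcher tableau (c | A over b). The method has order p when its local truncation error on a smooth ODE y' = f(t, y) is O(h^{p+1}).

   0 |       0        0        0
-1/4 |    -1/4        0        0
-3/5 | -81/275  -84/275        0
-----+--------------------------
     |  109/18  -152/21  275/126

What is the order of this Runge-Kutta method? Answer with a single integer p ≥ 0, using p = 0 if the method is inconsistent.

b = (109/18, -152/21, 275/126)
c = (0, -1/4, -3/5)
Ac = (0, 0, 21/275)
Σ b_i: 109/18·1 + (-152/21)·1 + 275/126·1 = 1 ✓
b·c: (-152/21)·(-1/4) + 275/126·(-3/5) = 1/2 ✓
b·c²: (-152/21)·1/16 + 275/126·9/25 = 1/3 ✓
b·Ac: 275/126·21/275 = 1/6 ✓; 3 stages ⇒ order 3.

3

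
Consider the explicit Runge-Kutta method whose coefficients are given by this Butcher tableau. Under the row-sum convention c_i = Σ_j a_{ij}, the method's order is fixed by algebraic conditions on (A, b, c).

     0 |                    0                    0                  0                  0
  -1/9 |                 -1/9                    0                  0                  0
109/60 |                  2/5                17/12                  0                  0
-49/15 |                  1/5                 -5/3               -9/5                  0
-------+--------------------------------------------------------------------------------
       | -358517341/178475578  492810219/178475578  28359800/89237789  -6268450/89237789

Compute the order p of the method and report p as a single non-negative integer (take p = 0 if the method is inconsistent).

3

b = (-358517341/178475578, 492810219/178475578, 28359800/89237789, -6268450/89237789)
c = (0, -1/9, 109/60, -49/15)
Ac = (0, 0, -17/108, -8329/2700)
Σ b_i: (-358517341/178475578)·1 + 492810219/178475578·1 + 28359800/89237789·1 + (-6268450/89237789)·1 = 1 ✓
b·c: 492810219/178475578·(-1/9) + 28359800/89237789·109/60 + (-6268450/89237789)·(-49/15) = 1/2 ✓
b·c²: 492810219/178475578·1/81 + 28359800/89237789·11881/3600 + (-6268450/89237789)·2401/225 = 1/3 ✓
b·Ac: 28359800/89237789·(-17/108) + (-6268450/89237789)·(-8329/2700) = 1/6 ✓
b·c³: 492810219/178475578·(-1/729) + 28359800/89237789·1295029/216000 + (-6268450/89237789)·(-117649/3375) = 1257784116781/289130436360 ≠ 1/4 ⇒ order 3.
b·(c∘Ac): 28359800/89237789·(-1853/6480) + (-6268450/89237789)·408121/40500 = -28867280162/36141304545 ≠ 1/8
b·Ac²: 28359800/89237789·17/972 + (-6268450/89237789)·(-2897083/486000) = 40891729403/96376812120 ≠ 1/12
b·A²c: (-6268450/89237789)·17/60 = -10656365/535426734 ≠ 1/24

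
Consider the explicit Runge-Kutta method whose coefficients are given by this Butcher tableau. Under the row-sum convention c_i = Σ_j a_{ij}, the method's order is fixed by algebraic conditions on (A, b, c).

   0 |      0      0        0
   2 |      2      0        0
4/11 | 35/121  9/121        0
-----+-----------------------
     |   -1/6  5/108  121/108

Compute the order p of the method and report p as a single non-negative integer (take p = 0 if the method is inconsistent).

b = (-1/6, 5/108, 121/108)
c = (0, 2, 4/11)
Ac = (0, 0, 18/121)
Σ b_i: (-1/6)·1 + 5/108·1 + 121/108·1 = 1 ✓
b·c: 5/108·2 + 121/108·4/11 = 1/2 ✓
b·c²: 5/108·4 + 121/108·16/121 = 1/3 ✓
b·Ac: 121/108·18/121 = 1/6 ✓; 3 stages ⇒ order 3.

3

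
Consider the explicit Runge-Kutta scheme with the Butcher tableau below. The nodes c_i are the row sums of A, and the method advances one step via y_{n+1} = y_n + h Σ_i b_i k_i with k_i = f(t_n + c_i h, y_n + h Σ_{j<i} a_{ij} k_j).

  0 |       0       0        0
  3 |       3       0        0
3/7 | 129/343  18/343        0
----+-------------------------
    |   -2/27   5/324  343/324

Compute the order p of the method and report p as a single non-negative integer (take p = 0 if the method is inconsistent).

b = (-2/27, 5/324, 343/324)
c = (0, 3, 3/7)
Ac = (0, 0, 54/343)
Σ b_i: (-2/27)·1 + 5/324·1 + 343/324·1 = 1 ✓
b·c: 5/324·3 + 343/324·3/7 = 1/2 ✓
b·c²: 5/324·9 + 343/324·9/49 = 1/3 ✓
b·Ac: 343/324·54/343 = 1/6 ✓; 3 stages ⇒ order 3.

3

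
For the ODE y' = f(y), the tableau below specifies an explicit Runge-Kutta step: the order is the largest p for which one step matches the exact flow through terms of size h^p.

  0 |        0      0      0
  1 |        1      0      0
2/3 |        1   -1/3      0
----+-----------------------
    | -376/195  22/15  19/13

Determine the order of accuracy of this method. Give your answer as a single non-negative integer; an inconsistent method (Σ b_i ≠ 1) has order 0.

b = (-376/195, 22/15, 19/13)
c = (0, 1, 2/3)
Ac = (0, 0, -1/3)
Σ b_i: (-376/195)·1 + 22/15·1 + 19/13·1 = 1 ✓
b·c: 22/15·1 + 19/13·2/3 = 476/195 ≠ 1/2 ⇒ order 1.

1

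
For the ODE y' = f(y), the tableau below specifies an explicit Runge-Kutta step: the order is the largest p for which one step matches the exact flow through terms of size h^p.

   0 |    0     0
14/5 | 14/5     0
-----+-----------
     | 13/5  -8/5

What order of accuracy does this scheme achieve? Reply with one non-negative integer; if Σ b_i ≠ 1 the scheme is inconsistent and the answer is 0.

1

b = (13/5, -8/5)
c = (0, 14/5)
Σ b_i: 13/5·1 + (-8/5)·1 = 1 ✓
b·c: (-8/5)·14/5 = -112/25 ≠ 1/2 ⇒ order 1.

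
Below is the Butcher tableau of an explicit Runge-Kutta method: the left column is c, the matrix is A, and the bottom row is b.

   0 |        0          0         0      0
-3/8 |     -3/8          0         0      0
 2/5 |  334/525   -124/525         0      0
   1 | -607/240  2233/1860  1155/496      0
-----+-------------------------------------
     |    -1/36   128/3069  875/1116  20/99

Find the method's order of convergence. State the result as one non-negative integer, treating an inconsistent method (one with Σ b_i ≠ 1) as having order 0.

4

b = (-1/36, 128/3069, 875/1116, 20/99)
c = (0, -3/8, 2/5, 1)
Ac = (0, 0, 31/350, 77/160)
Σ b_i: (-1/36)·1 + 128/3069·1 + 875/1116·1 + 20/99·1 = 1 ✓
b·c: 128/3069·(-3/8) + 875/1116·2/5 + 20/99·1 = 1/2 ✓
b·c²: 128/3069·9/64 + 875/1116·4/25 + 20/99·1 = 1/3 ✓
b·Ac: 875/1116·31/350 + 20/99·77/160 = 1/6 ✓
b·c³: 128/3069·(-27/512) + 875/1116·8/125 + 20/99·1 = 1/4 ✓
b·(c∘Ac): 875/1116·31/875 + 20/99·77/160 = 1/8 ✓
b·Ac²: 875/1116·(-93/2800) + 20/99·693/1280 = 1/12 ✓
b·A²c: 20/99·33/160 = 1/24 ✓; 4 stages ⇒ order 4.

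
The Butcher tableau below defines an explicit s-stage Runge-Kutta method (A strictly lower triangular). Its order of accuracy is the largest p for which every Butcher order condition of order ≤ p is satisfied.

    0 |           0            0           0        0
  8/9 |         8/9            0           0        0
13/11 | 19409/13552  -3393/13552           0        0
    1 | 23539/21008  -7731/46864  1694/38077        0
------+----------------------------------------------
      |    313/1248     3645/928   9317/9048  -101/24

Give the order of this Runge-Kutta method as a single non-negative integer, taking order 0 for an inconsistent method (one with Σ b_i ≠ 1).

4

b = (313/1248, 3645/928, 9317/9048, -101/24)
c = (0, 8/9, 13/11, 1)
Ac = (0, 0, -377/1694, -19/202)
Σ b_i: 313/1248·1 + 3645/928·1 + 9317/9048·1 + (-101/24)·1 = 1 ✓
b·c: 3645/928·8/9 + 9317/9048·13/11 + (-101/24)·1 = 1/2 ✓
b·c²: 3645/928·64/81 + 9317/9048·169/121 + (-101/24)·1 = 1/3 ✓
b·Ac: 9317/9048·(-377/1694) + (-101/24)·(-19/202) = 1/6 ✓
b·c³: 3645/928·512/729 + 9317/9048·2197/1331 + (-101/24)·1 = 1/4 ✓
b·(c∘Ac): 9317/9048·(-4901/18634) + (-101/24)·(-19/202) = 1/8 ✓
b·Ac²: 9317/9048·(-1508/7623) + (-101/24)·(-62/909) = 1/12 ✓
b·A²c: (-101/24)·(-1/101) = 1/24 ✓; 4 stages ⇒ order 4.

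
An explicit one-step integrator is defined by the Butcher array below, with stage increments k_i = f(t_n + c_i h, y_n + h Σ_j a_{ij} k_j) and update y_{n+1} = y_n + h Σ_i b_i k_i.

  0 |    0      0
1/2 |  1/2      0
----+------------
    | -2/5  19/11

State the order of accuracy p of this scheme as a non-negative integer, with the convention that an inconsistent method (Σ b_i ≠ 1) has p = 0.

b = (-2/5, 19/11)
c = (0, 1/2)
Σ b_i: (-2/5)·1 + 19/11·1 = 73/55 ≠ 1 ⇒ order 0.

0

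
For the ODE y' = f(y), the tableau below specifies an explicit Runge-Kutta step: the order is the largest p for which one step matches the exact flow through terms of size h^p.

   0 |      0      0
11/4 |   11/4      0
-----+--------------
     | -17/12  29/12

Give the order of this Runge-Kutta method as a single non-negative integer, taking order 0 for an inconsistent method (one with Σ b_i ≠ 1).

b = (-17/12, 29/12)
c = (0, 11/4)
Σ b_i: (-17/12)·1 + 29/12·1 = 1 ✓
b·c: 29/12·11/4 = 319/48 ≠ 1/2 ⇒ order 1.

1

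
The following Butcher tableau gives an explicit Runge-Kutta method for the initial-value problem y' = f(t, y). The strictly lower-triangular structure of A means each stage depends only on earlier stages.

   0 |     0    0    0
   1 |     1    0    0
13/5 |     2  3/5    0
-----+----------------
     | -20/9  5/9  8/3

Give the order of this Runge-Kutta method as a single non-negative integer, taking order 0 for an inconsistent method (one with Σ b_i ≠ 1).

1

b = (-20/9, 5/9, 8/3)
c = (0, 1, 13/5)
Ac = (0, 0, 3/5)
Σ b_i: (-20/9)·1 + 5/9·1 + 8/3·1 = 1 ✓
b·c: 5/9·1 + 8/3·13/5 = 337/45 ≠ 1/2 ⇒ order 1.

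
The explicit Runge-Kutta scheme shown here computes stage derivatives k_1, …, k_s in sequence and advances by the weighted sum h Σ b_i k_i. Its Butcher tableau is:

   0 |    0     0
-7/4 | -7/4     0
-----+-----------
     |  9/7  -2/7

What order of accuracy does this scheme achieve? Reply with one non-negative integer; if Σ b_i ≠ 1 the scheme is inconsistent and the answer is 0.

2

b = (9/7, -2/7)
c = (0, -7/4)
Σ b_i: 9/7·1 + (-2/7)·1 = 1 ✓
b·c: (-2/7)·(-7/4) = 1/2 ✓; 2 stages ⇒ order 2.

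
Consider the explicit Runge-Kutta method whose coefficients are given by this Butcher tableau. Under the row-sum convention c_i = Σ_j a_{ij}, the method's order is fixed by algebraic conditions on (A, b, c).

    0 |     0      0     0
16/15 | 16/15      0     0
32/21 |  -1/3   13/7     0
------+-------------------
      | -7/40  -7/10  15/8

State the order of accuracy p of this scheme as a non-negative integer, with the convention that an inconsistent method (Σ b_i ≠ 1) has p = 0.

b = (-7/40, -7/10, 15/8)
c = (0, 16/15, 32/21)
Ac = (0, 0, 208/105)
Σ b_i: (-7/40)·1 + (-7/10)·1 + 15/8·1 = 1 ✓
b·c: (-7/10)·16/15 + 15/8·32/21 = 1108/525 ≠ 1/2 ⇒ order 1.

1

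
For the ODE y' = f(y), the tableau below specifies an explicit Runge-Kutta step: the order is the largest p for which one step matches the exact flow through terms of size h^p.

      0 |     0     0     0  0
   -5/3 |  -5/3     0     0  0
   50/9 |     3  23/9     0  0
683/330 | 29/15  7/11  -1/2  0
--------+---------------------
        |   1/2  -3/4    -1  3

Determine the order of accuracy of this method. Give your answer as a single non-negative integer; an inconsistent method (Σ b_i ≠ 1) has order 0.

0

b = (1/2, -3/4, -1, 3)
c = (0, -5/3, 50/9, 683/330)
Ac = (0, 0, -115/27, -380/99)
Σ b_i: 1/2·1 + (-3/4)·1 + (-1)·1 + 3·1 = 7/4 ≠ 1 ⇒ order 0.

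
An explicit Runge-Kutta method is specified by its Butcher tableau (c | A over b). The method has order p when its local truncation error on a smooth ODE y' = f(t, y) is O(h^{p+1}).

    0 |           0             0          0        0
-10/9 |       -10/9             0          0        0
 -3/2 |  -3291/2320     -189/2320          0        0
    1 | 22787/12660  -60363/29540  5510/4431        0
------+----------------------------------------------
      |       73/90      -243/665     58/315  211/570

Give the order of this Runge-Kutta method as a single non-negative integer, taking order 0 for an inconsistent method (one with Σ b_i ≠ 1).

4

b = (73/90, -243/665, 58/315, 211/570)
c = (0, -10/9, -3/2, 1)
Ac = (0, 0, 21/232, 171/422)
Σ b_i: 73/90·1 + (-243/665)·1 + 58/315·1 + 211/570·1 = 1 ✓
b·c: (-243/665)·(-10/9) + 58/315·(-3/2) + 211/570·1 = 1/2 ✓
b·c²: (-243/665)·100/81 + 58/315·9/4 + 211/570·1 = 1/3 ✓
b·Ac: 58/315·21/232 + 211/570·171/422 = 1/6 ✓
b·c³: (-243/665)·(-1000/729) + 58/315·(-27/8) + 211/570·1 = 1/4 ✓
b·(c∘Ac): 58/315·(-63/464) + 211/570·171/422 = 1/8 ✓
b·Ac²: 58/315·(-35/348) + 211/570·1045/3798 = 1/12 ✓
b·A²c: 211/570·95/844 = 1/24 ✓; 4 stages ⇒ order 4.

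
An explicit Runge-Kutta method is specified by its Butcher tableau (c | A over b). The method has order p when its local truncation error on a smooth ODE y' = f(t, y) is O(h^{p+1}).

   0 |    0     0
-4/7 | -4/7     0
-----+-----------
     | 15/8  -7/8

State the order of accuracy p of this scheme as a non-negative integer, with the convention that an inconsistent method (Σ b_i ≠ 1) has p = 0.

2

b = (15/8, -7/8)
c = (0, -4/7)
Σ b_i: 15/8·1 + (-7/8)·1 = 1 ✓
b·c: (-7/8)·(-4/7) = 1/2 ✓; 2 stages ⇒ order 2.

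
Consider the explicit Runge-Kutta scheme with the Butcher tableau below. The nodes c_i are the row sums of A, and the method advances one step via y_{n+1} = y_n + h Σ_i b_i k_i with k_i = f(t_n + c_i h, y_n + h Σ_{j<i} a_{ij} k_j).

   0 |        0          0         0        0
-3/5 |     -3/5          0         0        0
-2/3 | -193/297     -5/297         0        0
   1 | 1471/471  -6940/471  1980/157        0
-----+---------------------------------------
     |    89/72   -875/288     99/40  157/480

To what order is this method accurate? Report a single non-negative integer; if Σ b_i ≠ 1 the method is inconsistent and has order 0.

4

b = (89/72, -875/288, 99/40, 157/480)
c = (0, -3/5, -2/3, 1)
Ac = (0, 0, 1/99, 68/157)
Σ b_i: 89/72·1 + (-875/288)·1 + 99/40·1 + 157/480·1 = 1 ✓
b·c: (-875/288)·(-3/5) + 99/40·(-2/3) + 157/480·1 = 1/2 ✓
b·c²: (-875/288)·9/25 + 99/40·4/9 + 157/480·1 = 1/3 ✓
b·Ac: 99/40·1/99 + 157/480·68/157 = 1/6 ✓
b·c³: (-875/288)·(-27/125) + 99/40·(-8/27) + 157/480·1 = 1/4 ✓
b·(c∘Ac): 99/40·(-2/297) + 157/480·68/157 = 1/8 ✓
b·Ac²: 99/40·(-1/165) + 157/480·236/785 = 1/12 ✓
b·A²c: 157/480·20/157 = 1/24 ✓; 4 stages ⇒ order 4.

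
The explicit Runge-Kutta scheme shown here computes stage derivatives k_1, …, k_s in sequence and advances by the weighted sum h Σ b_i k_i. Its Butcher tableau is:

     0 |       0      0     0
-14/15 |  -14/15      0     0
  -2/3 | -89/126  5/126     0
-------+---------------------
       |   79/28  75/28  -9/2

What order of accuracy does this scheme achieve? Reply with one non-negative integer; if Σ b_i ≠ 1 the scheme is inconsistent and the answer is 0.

3

b = (79/28, 75/28, -9/2)
c = (0, -14/15, -2/3)
Ac = (0, 0, -1/27)
Σ b_i: 79/28·1 + 75/28·1 + (-9/2)·1 = 1 ✓
b·c: 75/28·(-14/15) + (-9/2)·(-2/3) = 1/2 ✓
b·c²: 75/28·196/225 + (-9/2)·4/9 = 1/3 ✓
b·Ac: (-9/2)·(-1/27) = 1/6 ✓; 3 stages ⇒ order 3.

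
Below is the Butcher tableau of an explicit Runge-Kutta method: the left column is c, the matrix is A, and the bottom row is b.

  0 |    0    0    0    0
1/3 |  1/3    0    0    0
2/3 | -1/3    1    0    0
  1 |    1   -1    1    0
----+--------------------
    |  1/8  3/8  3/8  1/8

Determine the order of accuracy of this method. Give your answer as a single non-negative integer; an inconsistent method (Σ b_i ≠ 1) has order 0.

b = (1/8, 3/8, 3/8, 1/8)
c = (0, 1/3, 2/3, 1)
Ac = (0, 0, 1/3, 1/3)
Σ b_i: 1/8·1 + 3/8·1 + 3/8·1 + 1/8·1 = 1 ✓
b·c: 3/8·1/3 + 3/8·2/3 + 1/8·1 = 1/2 ✓
b·c²: 3/8·1/9 + 3/8·4/9 + 1/8·1 = 1/3 ✓
b·Ac: 3/8·1/3 + 1/8·1/3 = 1/6 ✓
b·c³: 3/8·1/27 + 3/8·8/27 + 1/8·1 = 1/4 ✓
b·(c∘Ac): 3/8·2/9 + 1/8·1/3 = 1/8 ✓
b·Ac²: 3/8·1/9 + 1/8·1/3 = 1/12 ✓
b·A²c: 1/8·1/3 = 1/24 ✓; 4 stages ⇒ order 4.

4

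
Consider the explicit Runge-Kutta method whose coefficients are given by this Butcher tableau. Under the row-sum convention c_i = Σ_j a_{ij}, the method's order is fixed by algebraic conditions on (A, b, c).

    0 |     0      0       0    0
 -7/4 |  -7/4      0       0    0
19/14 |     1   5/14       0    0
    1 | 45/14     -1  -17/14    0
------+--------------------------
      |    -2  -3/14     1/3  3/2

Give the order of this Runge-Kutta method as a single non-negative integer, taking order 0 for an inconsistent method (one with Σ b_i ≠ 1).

b = (-2, -3/14, 1/3, 3/2)
c = (0, -7/4, 19/14, 1)
Ac = (0, 0, -5/8, 5/49)
Σ b_i: (-2)·1 + (-3/14)·1 + 1/3·1 + 3/2·1 = -8/21 ≠ 1 ⇒ order 0.

0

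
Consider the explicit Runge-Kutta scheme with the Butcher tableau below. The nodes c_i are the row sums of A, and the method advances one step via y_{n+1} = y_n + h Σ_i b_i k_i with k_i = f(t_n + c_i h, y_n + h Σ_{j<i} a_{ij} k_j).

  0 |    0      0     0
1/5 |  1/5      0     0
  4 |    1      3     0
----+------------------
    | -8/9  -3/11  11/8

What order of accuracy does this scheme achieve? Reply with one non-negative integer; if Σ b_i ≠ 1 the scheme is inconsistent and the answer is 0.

b = (-8/9, -3/11, 11/8)
c = (0, 1/5, 4)
Ac = (0, 0, 3/5)
Σ b_i: (-8/9)·1 + (-3/11)·1 + 11/8·1 = 169/792 ≠ 1 ⇒ order 0.

0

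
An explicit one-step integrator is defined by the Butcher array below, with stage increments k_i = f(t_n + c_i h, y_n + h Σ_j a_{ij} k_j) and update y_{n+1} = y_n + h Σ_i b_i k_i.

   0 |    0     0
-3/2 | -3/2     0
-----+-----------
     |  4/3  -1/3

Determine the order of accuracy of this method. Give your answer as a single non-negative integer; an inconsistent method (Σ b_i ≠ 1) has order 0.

b = (4/3, -1/3)
c = (0, -3/2)
Σ b_i: 4/3·1 + (-1/3)·1 = 1 ✓
b·c: (-1/3)·(-3/2) = 1/2 ✓; 2 stages ⇒ order 2.

2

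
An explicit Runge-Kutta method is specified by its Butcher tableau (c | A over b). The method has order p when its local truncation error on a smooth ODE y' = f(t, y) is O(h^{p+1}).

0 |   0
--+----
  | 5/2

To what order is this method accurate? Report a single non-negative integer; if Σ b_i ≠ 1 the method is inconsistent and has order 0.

b = (5/2)
c = (0)
Σ b_i: 5/2·1 = 5/2 ≠ 1 ⇒ order 0.

0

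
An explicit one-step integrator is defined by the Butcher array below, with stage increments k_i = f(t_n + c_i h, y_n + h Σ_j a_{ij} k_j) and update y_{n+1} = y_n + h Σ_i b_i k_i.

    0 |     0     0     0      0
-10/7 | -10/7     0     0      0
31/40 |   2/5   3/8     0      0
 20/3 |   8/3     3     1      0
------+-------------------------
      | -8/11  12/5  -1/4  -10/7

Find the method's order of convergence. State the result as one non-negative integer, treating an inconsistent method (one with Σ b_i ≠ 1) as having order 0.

b = (-8/11, 12/5, -1/4, -10/7)
c = (0, -10/7, 31/40, 20/3)
Ac = (0, 0, -15/28, -983/280)
Σ b_i: (-8/11)·1 + 12/5·1 + (-1/4)·1 + (-10/7)·1 = -9/1540 ≠ 1 ⇒ order 0.

0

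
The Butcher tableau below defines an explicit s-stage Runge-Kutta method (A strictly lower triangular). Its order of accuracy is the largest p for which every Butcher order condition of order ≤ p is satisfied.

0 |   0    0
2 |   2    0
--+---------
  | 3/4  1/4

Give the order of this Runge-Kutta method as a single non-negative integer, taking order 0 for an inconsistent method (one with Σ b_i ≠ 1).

b = (3/4, 1/4)
c = (0, 2)
Σ b_i: 3/4·1 + 1/4·1 = 1 ✓
b·c: 1/4·2 = 1/2 ✓; 2 stages ⇒ order 2.

2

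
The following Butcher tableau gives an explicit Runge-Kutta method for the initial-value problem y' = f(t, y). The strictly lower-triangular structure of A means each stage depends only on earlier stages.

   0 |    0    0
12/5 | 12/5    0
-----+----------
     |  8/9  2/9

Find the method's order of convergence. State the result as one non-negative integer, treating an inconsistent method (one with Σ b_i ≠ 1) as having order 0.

b = (8/9, 2/9)
c = (0, 12/5)
Σ b_i: 8/9·1 + 2/9·1 = 10/9 ≠ 1 ⇒ order 0.

0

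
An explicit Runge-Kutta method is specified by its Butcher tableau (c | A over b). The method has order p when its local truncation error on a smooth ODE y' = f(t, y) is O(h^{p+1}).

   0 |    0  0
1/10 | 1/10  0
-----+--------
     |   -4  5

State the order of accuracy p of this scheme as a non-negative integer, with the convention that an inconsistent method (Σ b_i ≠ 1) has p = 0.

b = (-4, 5)
c = (0, 1/10)
Σ b_i: (-4)·1 + 5·1 = 1 ✓
b·c: 5·1/10 = 1/2 ✓; 2 stages ⇒ order 2.

2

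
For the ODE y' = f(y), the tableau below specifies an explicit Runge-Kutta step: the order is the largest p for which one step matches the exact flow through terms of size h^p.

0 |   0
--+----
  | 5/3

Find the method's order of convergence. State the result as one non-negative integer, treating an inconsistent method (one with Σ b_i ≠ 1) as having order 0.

0

b = (5/3)
c = (0)
Σ b_i: 5/3·1 = 5/3 ≠ 1 ⇒ order 0.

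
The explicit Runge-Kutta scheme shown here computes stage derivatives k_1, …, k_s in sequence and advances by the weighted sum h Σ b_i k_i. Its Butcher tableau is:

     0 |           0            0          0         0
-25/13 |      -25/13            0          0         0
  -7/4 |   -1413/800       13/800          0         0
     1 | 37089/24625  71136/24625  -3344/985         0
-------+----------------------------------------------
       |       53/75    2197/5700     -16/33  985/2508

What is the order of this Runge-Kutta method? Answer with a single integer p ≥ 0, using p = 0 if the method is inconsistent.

4

b = (53/75, 2197/5700, -16/33, 985/2508)
c = (0, -25/13, -7/4, 1)
Ac = (0, 0, -1/32, 76/197)
Σ b_i: 53/75·1 + 2197/5700·1 + (-16/33)·1 + 985/2508·1 = 1 ✓
b·c: 2197/5700·(-25/13) + (-16/33)·(-7/4) + 985/2508·1 = 1/2 ✓
b·c²: 2197/5700·625/169 + (-16/33)·49/16 + 985/2508·1 = 1/3 ✓
b·Ac: (-16/33)·(-1/32) + 985/2508·76/197 = 1/6 ✓
b·c³: 2197/5700·(-15625/2197) + (-16/33)·(-343/64) + 985/2508·1 = 1/4 ✓
b·(c∘Ac): (-16/33)·7/128 + 985/2508·76/197 = 1/8 ✓
b·Ac²: (-16/33)·25/416 + 985/2508·3667/12805 = 1/12 ✓
b·A²c: 985/2508·209/1970 = 1/24 ✓; 4 stages ⇒ order 4.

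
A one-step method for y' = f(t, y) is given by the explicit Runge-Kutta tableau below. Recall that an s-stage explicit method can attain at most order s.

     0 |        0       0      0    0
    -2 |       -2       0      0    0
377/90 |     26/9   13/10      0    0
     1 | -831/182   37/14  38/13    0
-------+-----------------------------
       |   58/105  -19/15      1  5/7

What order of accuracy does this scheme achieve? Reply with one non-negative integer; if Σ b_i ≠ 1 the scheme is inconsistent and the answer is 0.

1

b = (58/105, -19/15, 1, 5/7)
c = (0, -2, 377/90, 1)
Ac = (0, 0, -13/5, 2192/315)
Σ b_i: 58/105·1 + (-19/15)·1 + 1·1 + 5/7·1 = 1 ✓
b·c: (-19/15)·(-2) + 1·377/90 + 5/7·1 = 937/126 ≠ 1/2 ⇒ order 1.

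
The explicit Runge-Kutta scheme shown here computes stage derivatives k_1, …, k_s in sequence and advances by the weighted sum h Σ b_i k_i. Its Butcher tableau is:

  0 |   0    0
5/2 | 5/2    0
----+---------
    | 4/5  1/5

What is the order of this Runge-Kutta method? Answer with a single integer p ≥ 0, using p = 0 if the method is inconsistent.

b = (4/5, 1/5)
c = (0, 5/2)
Σ b_i: 4/5·1 + 1/5·1 = 1 ✓
b·c: 1/5·5/2 = 1/2 ✓; 2 stages ⇒ order 2.

2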